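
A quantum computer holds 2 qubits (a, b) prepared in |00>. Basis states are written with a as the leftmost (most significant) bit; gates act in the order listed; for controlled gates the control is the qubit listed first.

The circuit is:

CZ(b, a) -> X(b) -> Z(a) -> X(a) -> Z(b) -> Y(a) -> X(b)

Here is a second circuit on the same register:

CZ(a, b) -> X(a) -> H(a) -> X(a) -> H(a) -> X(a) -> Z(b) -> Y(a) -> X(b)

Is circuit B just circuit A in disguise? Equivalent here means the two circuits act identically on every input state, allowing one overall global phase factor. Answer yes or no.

No, they are not equivalent — no single phase factor reconciles the two unitaries.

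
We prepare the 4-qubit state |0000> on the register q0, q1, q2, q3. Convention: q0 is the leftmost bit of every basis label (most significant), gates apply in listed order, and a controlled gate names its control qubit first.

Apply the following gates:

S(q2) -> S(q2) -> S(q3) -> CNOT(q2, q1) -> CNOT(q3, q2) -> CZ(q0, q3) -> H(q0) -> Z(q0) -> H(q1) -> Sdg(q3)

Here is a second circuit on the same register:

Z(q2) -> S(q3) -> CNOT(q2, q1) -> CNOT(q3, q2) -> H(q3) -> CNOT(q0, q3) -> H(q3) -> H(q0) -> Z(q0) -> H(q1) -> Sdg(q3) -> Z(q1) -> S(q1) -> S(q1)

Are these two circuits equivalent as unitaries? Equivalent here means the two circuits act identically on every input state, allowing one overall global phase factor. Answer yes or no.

Yes — the two circuits implement the same unitary up to a global phase.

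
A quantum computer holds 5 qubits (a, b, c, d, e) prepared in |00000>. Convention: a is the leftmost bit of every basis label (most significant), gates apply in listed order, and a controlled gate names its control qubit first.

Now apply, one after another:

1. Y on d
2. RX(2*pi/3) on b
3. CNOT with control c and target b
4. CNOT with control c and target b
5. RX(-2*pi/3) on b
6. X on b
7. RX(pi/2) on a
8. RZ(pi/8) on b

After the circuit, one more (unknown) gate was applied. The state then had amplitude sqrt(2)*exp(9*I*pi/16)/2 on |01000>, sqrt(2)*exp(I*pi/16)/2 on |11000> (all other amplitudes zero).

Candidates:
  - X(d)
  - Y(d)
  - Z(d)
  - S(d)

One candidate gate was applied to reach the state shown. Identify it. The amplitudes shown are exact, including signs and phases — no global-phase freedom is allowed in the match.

The applied gate was X(d). Key observation: the block from step 2 through step 5 cancels to the identity and can be dropped.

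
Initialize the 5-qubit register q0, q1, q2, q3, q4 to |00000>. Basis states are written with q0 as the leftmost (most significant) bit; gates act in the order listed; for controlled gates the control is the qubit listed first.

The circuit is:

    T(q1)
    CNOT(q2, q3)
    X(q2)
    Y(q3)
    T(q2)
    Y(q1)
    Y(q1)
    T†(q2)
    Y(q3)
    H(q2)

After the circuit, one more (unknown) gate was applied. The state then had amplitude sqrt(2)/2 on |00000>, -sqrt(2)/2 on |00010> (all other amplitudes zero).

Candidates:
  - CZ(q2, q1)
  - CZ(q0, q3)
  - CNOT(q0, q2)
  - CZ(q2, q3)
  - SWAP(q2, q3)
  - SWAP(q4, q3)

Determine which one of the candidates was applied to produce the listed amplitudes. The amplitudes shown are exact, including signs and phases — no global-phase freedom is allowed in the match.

The applied gate was SWAP(q2, q3). Key observation: gates 4-9 undo each other exactly, leaving only the rest of the circuit to track.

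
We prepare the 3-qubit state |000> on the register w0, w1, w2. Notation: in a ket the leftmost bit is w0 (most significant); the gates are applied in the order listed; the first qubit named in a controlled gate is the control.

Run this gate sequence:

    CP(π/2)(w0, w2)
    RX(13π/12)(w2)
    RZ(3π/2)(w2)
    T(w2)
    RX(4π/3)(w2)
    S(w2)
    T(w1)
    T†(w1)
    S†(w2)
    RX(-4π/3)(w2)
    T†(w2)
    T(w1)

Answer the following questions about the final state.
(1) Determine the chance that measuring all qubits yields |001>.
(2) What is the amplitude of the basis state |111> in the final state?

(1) Outcome |001> occurs with probability sqrt(2)/8 + sqrt(6)/8 + 1/2. Key observation: the block from step 4 through step 11 cancels to the identity and can be dropped.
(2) |111> carries amplitude 0 in the final state.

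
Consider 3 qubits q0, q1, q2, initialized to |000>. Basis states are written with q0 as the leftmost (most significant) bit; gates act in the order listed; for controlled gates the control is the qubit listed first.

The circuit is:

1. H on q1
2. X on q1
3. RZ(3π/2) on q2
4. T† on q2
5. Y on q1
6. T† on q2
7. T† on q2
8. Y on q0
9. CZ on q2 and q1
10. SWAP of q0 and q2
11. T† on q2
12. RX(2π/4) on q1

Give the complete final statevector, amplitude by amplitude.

After the circuit, the state carries amplitude -1/2 - I/2 on |001>, 1/2 + I/2 on |011>, and 0 on every other basis state.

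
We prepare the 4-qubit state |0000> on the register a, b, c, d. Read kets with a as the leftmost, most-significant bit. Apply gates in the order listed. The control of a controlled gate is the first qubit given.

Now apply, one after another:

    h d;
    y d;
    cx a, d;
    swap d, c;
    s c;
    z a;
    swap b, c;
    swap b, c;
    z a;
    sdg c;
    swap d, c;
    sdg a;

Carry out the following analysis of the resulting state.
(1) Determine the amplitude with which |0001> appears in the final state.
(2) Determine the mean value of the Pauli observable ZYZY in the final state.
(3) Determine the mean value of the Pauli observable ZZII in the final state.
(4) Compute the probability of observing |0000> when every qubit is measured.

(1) |0001> carries amplitude sqrt(2)*I/2 in the final state. Key observation: gates 4-11 undo each other exactly, leaving only the rest of the circuit to track.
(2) In the final state, ZYZY has expectation 0.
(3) In the final state, ZZII has expectation 1.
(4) Outcome |0000> occurs with probability 1/2.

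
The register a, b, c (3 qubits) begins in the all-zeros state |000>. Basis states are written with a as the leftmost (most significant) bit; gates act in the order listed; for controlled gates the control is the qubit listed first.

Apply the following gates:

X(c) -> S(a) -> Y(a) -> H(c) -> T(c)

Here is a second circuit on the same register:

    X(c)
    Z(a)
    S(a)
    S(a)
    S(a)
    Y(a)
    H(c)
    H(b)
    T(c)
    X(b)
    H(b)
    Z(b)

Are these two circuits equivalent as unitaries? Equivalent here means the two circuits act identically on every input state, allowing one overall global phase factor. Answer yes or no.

Yes — the two circuits implement the same unitary up to a global phase.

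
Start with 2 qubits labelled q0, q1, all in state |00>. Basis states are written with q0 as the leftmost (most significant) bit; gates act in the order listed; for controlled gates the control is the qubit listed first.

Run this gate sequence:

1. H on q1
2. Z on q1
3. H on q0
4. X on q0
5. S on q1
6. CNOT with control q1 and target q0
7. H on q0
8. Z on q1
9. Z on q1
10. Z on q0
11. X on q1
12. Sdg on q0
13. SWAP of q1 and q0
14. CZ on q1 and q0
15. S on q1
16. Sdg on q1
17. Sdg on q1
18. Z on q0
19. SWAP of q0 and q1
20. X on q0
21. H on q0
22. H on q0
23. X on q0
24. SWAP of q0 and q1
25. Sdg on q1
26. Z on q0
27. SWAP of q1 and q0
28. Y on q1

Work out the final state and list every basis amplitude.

The final amplitudes are -sqrt(2)*I/2 on |00>, sqrt(2)/2 on |01>, 0 on |10>, 0 on |11>.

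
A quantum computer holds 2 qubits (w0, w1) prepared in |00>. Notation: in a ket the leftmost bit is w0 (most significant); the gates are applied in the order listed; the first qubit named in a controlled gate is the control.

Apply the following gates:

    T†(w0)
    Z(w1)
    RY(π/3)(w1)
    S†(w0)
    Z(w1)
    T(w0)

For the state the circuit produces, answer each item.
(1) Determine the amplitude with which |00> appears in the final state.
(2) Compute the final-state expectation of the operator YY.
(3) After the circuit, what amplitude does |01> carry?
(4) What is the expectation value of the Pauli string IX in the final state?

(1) The final state's coefficient on |00> equals sqrt(3)/2.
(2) The expectation value of YY is 0.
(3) The final state's coefficient on |01> equals -1/2.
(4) The expectation value of IX is -sqrt(3)/2.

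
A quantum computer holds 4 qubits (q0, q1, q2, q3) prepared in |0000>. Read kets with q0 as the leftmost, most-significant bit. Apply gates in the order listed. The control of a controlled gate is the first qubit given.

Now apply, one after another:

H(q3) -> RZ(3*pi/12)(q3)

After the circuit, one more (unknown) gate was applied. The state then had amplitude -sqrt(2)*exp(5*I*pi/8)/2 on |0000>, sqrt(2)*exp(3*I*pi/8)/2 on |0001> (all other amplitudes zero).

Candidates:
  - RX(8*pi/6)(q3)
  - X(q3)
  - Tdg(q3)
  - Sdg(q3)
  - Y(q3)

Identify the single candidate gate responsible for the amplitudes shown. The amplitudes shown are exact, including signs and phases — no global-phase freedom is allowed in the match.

The applied gate was Y(q3).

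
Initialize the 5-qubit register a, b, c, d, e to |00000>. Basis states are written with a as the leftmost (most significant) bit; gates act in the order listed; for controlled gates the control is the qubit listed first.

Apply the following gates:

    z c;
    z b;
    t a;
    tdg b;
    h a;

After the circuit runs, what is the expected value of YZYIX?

In the final state, YZYIX has expectation 0.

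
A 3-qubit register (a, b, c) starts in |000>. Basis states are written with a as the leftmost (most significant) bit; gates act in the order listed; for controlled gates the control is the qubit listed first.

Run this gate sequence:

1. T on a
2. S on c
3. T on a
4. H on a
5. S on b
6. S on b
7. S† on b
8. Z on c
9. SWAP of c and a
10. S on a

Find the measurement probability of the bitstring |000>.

Outcome |000> occurs with probability 1/2.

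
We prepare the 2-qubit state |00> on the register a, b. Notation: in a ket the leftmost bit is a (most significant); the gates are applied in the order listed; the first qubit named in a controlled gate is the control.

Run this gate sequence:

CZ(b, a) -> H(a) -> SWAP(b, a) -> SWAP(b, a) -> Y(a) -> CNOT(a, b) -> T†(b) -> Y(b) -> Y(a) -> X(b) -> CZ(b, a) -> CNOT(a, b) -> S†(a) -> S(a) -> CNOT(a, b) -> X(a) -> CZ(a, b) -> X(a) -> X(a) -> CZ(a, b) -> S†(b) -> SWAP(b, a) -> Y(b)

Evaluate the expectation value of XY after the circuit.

The observable XY averages to sqrt(2)/2. Key observation: steps 12-15 multiply out to the identity, so the circuit reduces to the remaining gates.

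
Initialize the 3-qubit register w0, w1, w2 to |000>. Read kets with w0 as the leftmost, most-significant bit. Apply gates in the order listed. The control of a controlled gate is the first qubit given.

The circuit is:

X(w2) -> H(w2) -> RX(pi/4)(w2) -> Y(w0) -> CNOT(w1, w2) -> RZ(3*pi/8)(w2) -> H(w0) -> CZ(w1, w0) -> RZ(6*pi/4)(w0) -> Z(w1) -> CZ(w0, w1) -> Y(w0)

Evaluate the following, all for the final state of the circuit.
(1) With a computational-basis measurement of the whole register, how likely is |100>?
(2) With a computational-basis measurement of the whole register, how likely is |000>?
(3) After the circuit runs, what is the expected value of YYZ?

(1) The probability of measuring |100> is 1/4.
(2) The probability of measuring |000> is 1/4.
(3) The observable YYZ averages to 0.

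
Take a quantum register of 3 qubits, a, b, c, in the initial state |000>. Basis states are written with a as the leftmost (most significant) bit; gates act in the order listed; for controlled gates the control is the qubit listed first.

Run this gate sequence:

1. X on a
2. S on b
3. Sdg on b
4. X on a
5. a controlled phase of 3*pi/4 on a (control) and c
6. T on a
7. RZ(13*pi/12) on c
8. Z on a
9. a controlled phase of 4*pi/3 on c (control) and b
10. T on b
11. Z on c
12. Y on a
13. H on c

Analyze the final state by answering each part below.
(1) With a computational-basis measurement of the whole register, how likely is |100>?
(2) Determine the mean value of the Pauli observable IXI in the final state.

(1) A full measurement returns |100> with probability 1/2. Key observation: gates 1-4 undo each other exactly, leaving only the rest of the circuit to track.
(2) The observable IXI averages to 0.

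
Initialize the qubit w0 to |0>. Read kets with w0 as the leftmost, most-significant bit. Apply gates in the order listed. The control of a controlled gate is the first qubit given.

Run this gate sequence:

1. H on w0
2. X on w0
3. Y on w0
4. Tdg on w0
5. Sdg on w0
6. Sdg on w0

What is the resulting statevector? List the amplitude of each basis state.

The final amplitudes are -sqrt(2)*I/2 on |0>, -sqrt(2)*exp(I*pi/4)/2 on |1>.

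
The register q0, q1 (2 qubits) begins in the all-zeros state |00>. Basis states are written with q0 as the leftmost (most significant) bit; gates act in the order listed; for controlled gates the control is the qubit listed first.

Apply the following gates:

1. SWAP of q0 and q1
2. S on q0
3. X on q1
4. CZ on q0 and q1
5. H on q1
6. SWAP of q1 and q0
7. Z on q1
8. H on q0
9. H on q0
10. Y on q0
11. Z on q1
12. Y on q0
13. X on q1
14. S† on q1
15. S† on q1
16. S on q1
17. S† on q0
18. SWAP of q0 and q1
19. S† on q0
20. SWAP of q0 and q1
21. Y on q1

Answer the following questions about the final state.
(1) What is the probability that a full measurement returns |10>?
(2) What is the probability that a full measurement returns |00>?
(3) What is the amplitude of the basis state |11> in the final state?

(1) The probability of measuring |10> is 1/2.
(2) Outcome |00> occurs with probability 1/2.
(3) |11> carries amplitude 0 in the final state.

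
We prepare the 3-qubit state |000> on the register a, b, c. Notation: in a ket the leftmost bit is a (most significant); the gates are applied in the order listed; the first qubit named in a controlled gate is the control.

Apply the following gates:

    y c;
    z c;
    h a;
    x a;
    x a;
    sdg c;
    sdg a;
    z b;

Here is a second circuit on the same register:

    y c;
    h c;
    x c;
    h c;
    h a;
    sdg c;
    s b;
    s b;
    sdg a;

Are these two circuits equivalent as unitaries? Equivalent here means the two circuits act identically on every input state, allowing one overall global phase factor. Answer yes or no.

Yes — the two circuits implement the same unitary up to a global phase.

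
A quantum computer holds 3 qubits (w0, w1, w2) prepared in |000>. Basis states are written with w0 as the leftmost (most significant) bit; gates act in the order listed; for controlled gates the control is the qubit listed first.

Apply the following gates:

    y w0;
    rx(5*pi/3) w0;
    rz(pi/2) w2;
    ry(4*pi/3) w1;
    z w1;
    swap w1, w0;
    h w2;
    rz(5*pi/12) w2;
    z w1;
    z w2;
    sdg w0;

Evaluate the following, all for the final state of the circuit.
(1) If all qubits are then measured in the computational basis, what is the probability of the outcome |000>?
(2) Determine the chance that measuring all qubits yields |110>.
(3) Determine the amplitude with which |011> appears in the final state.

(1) A full measurement returns |000> with probability 1/32.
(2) Outcome |110> occurs with probability 9/32.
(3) The amplitude on |011> is sqrt(6)*exp(11*I*pi/24)/8.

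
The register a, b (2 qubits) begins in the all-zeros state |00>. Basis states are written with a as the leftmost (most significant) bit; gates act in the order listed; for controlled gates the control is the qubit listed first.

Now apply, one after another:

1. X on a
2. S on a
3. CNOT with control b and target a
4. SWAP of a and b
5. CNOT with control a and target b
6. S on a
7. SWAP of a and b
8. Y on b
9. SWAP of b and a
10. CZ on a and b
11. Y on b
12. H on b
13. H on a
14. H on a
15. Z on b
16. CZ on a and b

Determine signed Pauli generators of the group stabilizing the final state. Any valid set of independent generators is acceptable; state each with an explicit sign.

One valid set of independent stabilizer generators is +IX, -ZI (any independent generating set of the same group is equally correct).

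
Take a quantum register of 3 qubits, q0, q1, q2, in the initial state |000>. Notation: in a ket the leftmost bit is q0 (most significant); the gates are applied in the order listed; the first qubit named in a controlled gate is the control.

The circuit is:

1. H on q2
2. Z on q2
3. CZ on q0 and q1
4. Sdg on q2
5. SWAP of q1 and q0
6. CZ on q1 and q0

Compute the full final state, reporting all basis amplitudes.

After the circuit, the state carries amplitude sqrt(2)/2 on |000>, sqrt(2)*I/2 on |001>, and 0 on every other basis state.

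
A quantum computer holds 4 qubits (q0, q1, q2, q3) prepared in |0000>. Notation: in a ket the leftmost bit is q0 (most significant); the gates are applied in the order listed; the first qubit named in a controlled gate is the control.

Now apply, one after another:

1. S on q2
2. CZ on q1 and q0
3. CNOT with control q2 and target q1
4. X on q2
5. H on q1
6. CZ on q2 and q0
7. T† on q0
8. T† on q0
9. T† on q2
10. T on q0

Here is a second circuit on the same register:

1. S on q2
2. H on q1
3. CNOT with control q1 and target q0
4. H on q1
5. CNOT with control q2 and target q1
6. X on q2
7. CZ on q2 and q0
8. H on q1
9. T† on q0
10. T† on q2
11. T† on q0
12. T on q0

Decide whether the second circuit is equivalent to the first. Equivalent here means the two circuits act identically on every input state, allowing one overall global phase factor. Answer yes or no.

No: there is an input state on which the two circuits produce genuinely different outputs (not merely differing by a phase).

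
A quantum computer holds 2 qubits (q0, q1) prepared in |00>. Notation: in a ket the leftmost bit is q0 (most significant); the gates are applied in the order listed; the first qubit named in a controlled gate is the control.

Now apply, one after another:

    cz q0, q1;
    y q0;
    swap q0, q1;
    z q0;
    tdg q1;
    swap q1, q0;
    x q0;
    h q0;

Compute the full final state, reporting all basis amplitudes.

The resulting statevector has amplitude sqrt(2)*exp(I*pi/4)/2 on |00>, 0 on |01>, sqrt(2)*exp(I*pi/4)/2 on |10>, 0 on |11>.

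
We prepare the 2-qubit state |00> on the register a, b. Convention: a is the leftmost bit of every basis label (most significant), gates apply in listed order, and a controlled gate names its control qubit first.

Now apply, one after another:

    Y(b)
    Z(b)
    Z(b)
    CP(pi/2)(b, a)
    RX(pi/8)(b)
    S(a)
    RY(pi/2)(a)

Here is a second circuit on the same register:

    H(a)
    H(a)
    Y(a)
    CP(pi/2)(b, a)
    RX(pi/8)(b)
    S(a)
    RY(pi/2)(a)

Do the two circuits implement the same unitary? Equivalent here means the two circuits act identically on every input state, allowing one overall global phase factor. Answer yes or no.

No — the two circuits implement different unitaries, even allowing a global phase.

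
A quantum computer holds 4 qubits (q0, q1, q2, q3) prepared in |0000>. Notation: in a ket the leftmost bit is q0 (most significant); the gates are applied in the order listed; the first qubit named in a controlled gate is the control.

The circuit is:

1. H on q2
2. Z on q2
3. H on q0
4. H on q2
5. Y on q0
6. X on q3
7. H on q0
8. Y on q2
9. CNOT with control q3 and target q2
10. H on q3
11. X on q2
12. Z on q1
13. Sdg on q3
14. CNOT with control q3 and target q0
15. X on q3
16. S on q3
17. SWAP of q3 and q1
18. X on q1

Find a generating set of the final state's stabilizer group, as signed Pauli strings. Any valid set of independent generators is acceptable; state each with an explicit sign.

One valid set of independent stabilizer generators is +XXII, -ZZII, +IIZI, +IIIZ (any independent generating set of the same group is equally correct).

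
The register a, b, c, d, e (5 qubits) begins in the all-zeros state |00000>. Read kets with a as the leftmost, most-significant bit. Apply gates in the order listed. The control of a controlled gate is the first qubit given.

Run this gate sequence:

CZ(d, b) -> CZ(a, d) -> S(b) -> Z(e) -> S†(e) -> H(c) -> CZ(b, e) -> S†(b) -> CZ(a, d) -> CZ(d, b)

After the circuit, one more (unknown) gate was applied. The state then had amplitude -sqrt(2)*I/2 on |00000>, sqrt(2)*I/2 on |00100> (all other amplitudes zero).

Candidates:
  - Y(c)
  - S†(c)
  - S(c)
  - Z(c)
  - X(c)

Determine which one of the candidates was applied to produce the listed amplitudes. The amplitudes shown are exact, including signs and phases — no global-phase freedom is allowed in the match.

The applied gate was Y(c).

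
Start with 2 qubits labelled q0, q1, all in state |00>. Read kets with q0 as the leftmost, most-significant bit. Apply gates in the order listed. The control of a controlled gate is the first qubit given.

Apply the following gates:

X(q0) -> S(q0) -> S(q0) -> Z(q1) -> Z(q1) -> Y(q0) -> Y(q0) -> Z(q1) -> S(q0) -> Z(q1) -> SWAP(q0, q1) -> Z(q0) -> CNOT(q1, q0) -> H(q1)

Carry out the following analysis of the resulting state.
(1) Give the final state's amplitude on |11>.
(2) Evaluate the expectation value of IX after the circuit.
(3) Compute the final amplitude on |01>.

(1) The amplitude on |11> is sqrt(2)*I/2.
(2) In the final state, IX has expectation -1.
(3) |01> carries amplitude 0 in the final state.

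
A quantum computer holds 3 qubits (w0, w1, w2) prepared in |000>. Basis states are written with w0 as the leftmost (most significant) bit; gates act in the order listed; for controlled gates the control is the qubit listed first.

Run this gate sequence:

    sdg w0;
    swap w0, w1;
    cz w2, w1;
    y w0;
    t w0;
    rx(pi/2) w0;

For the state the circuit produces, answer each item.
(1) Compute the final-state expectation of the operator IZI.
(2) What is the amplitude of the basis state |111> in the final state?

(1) In the final state, IZI has expectation 1.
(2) The final state's coefficient on |111> equals 0.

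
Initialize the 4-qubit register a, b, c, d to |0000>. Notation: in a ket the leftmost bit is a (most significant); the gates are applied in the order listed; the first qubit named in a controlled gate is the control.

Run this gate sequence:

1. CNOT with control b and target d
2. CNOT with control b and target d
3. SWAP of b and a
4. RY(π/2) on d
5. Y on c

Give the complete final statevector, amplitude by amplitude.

After the circuit, the state carries amplitude sqrt(2)*I/2 on |0010>, sqrt(2)*I/2 on |0011>, and 0 on every other basis state.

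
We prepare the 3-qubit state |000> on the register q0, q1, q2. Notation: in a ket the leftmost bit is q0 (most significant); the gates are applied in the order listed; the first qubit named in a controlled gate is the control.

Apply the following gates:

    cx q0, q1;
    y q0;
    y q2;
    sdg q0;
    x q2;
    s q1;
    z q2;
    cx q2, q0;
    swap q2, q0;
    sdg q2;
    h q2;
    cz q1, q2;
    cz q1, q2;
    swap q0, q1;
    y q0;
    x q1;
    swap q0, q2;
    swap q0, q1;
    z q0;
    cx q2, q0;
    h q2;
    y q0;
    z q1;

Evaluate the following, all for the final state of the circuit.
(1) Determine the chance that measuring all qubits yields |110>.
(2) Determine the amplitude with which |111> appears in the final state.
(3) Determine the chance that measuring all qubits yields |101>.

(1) Outcome |110> occurs with probability 1/4. Key observation: steps 12-13 multiply out to the identity, so the circuit reduces to the remaining gates.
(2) |111> carries amplitude -1/2 in the final state.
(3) Outcome |101> occurs with probability 1/4.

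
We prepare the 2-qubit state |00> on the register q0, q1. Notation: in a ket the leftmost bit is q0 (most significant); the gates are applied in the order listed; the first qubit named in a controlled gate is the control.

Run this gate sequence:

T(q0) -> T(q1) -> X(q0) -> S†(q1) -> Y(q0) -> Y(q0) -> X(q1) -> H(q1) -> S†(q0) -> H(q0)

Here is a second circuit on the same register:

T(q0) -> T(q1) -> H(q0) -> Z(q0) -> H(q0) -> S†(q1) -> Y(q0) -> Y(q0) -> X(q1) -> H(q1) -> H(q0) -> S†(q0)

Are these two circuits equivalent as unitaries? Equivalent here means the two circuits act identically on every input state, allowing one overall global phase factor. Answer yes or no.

No, they are not equivalent — no single phase factor reconciles the two unitaries.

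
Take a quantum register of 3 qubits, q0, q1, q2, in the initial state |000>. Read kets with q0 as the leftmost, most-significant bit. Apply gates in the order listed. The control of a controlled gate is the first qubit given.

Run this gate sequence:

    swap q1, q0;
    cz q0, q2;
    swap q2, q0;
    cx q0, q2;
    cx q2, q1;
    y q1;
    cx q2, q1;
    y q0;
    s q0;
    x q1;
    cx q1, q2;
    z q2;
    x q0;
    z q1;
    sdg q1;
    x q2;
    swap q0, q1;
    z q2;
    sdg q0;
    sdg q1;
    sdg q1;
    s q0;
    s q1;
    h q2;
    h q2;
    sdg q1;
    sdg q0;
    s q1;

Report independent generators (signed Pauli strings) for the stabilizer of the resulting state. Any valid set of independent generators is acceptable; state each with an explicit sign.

The stabilizer group can be generated by +ZII, +IZI, -IIZ, among other valid generating sets. Key observation: the block from step 21 through step 28 cancels to the identity and can be dropped.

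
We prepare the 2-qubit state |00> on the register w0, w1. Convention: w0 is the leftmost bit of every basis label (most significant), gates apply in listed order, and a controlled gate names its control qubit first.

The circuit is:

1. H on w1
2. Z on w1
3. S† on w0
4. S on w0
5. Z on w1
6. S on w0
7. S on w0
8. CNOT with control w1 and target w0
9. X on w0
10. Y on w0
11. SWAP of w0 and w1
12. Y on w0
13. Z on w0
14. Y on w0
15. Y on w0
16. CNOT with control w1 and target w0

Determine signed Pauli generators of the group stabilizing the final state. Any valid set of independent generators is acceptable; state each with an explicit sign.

The stabilizer group can be generated by -IX, -ZI, among other valid generating sets. Key observation: the block from step 2 through step 5 cancels to the identity and can be dropped.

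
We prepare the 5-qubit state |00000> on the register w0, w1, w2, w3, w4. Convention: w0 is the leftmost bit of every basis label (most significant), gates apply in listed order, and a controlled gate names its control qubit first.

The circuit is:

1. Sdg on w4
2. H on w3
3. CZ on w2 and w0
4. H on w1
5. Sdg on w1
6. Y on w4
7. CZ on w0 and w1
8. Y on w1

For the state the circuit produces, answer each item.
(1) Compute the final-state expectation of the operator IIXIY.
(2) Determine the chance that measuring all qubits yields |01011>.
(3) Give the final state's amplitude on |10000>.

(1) The observable IIXIY averages to 0.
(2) Outcome |01011> occurs with probability 1/4.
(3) The final state's coefficient on |10000> equals 0.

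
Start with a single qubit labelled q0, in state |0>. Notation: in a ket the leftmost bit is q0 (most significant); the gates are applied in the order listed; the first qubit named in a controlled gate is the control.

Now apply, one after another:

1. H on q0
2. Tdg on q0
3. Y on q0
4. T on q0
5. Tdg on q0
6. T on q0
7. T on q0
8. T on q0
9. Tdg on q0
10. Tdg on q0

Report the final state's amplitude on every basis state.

After the circuit, the state carries amplitude -sqrt(2)*exp(I*pi/4)/2 on |0>, sqrt(2)*exp(3*I*pi/4)/2 on |1>. Key observation: gates 7-10 undo each other exactly, leaving only the rest of the circuit to track.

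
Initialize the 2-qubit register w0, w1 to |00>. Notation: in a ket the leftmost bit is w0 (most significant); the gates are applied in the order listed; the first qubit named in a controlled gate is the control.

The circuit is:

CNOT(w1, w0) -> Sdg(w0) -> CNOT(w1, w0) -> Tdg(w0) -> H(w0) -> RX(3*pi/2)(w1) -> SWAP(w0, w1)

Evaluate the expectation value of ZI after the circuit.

In the final state, ZI has expectation 0.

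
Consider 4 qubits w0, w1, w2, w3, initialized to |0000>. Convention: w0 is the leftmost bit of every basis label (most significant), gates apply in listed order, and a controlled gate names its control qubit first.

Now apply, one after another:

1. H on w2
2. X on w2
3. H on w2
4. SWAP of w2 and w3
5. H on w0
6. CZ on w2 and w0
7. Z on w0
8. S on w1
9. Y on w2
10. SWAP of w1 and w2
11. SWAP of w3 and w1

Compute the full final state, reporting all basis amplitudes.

The final amplitudes are sqrt(2)*I/2 on |0001>, -sqrt(2)*I/2 on |1001>, and 0 on every other basis state.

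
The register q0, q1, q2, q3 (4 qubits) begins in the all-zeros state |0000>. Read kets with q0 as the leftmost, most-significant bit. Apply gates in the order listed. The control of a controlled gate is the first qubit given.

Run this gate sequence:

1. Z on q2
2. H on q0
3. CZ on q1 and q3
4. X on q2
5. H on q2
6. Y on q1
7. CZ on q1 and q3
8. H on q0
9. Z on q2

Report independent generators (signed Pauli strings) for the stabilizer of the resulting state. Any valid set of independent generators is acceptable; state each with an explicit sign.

The final state is stabilized by the group generated by +IIXI, +ZIII, -IZII, +IIIZ; other independent generating sets are equally valid.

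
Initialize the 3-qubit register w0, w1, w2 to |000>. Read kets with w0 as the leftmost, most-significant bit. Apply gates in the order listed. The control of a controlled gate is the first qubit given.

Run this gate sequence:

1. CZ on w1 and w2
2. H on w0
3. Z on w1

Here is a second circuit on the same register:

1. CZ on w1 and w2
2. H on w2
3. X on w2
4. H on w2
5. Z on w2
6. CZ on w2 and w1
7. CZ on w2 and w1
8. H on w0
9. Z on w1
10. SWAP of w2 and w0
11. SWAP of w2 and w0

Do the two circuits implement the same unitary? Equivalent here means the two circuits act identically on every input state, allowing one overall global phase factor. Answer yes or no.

Yes: on every input state the two circuits agree up to one overall phase factor.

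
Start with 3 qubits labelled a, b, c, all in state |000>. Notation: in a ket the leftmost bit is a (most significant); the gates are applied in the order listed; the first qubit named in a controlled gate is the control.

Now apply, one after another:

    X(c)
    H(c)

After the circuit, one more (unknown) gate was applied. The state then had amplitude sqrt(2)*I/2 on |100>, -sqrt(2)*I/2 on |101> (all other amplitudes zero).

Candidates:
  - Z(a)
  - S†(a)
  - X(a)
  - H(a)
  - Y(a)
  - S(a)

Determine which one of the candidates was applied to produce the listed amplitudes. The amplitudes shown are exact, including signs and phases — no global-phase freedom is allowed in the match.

The applied gate was Y(a).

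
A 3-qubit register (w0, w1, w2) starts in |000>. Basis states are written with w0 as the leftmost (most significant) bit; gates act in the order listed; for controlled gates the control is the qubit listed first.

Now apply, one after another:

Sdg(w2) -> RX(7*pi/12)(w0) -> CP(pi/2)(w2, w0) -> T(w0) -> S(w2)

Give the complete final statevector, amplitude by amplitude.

After the circuit, the state carries amplitude -sqrt(2 - sqrt(2))/4 + sqrt(3*sqrt(2) + 6)/4 on |000>, (-sqrt(sqrt(2) + 2)/4 - sqrt(6 - 3*sqrt(2))/4)*exp(3*I*pi/4) on |100>, and 0 on every other basis state.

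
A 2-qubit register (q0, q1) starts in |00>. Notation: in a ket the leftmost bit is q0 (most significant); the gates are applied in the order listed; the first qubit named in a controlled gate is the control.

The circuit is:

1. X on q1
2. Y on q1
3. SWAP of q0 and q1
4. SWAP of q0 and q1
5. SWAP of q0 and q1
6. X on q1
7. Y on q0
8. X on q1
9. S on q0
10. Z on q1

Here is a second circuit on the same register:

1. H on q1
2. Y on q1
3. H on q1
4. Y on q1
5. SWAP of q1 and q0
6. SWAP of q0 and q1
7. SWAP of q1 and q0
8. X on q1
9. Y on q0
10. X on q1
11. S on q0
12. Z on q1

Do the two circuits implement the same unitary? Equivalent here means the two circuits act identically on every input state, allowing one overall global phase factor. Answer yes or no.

No: there is an input state on which the two circuits produce genuinely different outputs (not merely differing by a phase).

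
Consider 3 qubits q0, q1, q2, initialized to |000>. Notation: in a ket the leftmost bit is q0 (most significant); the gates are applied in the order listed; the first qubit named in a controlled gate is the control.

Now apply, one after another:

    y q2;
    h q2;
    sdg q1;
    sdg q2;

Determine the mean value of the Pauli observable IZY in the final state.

The expectation value of IZY is 1.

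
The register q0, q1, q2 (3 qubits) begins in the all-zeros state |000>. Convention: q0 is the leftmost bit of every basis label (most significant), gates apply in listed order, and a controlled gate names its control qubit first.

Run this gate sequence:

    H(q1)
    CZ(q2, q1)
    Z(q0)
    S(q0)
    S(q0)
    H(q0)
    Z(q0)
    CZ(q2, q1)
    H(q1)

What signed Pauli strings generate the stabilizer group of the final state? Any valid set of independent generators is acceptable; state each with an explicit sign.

One valid set of independent stabilizer generators is -XII, +IZI, +IIZ (any independent generating set of the same group is equally correct).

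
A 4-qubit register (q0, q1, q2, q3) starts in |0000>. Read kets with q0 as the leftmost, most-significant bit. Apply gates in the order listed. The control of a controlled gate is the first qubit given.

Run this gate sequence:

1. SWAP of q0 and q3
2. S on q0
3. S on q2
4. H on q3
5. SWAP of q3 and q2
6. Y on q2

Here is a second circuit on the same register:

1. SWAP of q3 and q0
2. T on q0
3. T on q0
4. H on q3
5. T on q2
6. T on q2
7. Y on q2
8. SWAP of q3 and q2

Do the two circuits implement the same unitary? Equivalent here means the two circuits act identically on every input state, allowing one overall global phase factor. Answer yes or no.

No, they are not equivalent — no single phase factor reconciles the two unitaries.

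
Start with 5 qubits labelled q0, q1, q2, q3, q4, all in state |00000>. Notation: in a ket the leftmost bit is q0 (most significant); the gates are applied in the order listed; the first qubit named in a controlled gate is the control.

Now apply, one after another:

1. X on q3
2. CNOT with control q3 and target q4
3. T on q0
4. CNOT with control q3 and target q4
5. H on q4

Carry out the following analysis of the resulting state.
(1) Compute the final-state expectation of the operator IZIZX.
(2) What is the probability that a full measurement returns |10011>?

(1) The observable IZIZX averages to -1.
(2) A full measurement returns |10011> with probability 0.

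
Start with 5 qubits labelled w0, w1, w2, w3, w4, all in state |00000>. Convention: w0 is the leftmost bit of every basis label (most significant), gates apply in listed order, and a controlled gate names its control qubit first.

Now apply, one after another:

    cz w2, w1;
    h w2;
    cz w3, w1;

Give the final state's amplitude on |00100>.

The final state's coefficient on |00100> equals sqrt(2)/2.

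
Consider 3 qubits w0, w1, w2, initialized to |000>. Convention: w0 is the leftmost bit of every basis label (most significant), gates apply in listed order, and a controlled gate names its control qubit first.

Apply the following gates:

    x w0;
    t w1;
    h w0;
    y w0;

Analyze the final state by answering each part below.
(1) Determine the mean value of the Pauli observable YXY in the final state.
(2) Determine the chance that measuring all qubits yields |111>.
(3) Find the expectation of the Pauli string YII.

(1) The observable YXY averages to 0.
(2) Outcome |111> occurs with probability 0.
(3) In the final state, YII has expectation 0.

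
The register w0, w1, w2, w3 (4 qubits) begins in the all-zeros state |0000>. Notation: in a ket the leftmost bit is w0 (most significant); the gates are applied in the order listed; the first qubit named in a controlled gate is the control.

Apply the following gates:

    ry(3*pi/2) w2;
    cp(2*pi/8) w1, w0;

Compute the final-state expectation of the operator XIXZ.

The observable XIXZ averages to 0.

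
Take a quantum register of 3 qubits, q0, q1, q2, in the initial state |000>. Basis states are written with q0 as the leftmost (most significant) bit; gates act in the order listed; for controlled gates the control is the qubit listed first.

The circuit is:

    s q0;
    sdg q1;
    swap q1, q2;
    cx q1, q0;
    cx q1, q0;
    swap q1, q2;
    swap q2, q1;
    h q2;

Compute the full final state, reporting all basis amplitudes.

After the circuit, the state carries amplitude sqrt(2)/2 on |000>, sqrt(2)/2 on |001>, and 0 on every other basis state. Key observation: gates 3-6 undo each other exactly, leaving only the rest of the circuit to track.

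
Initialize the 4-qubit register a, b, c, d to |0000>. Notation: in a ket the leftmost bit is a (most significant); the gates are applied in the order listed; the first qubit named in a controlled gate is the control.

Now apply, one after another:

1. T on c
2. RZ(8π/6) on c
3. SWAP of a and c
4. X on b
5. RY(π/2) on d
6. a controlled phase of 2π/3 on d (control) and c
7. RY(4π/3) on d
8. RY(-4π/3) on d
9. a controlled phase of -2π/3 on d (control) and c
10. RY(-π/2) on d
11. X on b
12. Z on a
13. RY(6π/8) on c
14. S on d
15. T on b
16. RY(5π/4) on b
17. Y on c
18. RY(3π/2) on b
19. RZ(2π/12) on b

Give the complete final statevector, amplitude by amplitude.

After the circuit, the state carries amplitude -sqrt(2)*exp(3*I*pi/4)/4 on |0000>, (2 - sqrt(2))*exp(3*I*pi/4)/4 on |0010>, (-2 - sqrt(2))*exp(11*I*pi/12)/4 on |0100>, sqrt(2)*exp(11*I*pi/12)/4 on |0110>, and 0 on every other basis state. Key observation: the block from step 4 through step 11 cancels to the identity and can be dropped.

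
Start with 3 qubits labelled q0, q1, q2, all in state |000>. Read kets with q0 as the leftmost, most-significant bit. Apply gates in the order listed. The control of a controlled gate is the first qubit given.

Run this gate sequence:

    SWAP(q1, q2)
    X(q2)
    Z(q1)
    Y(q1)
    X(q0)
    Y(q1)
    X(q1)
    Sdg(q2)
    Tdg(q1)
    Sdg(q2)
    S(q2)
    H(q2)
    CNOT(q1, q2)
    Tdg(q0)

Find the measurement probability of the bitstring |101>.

The probability of measuring |101> is 0.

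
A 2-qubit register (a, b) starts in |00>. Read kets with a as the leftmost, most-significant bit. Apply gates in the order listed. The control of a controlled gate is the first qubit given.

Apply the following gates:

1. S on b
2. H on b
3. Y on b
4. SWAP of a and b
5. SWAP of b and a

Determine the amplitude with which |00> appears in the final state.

The amplitude on |00> is -sqrt(2)*I/2.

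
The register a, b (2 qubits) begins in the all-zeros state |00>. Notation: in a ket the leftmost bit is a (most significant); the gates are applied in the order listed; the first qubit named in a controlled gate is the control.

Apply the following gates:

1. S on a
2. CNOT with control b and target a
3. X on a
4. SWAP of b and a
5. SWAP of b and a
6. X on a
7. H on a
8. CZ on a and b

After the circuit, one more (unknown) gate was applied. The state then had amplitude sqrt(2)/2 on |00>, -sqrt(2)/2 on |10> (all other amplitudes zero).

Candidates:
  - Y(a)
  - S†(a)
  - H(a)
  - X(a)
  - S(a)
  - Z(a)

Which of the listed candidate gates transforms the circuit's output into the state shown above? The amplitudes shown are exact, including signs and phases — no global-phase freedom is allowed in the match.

It was Z(a) that produced the state shown. Key observation: gates 3-6 undo each other exactly, leaving only the rest of the circuit to track.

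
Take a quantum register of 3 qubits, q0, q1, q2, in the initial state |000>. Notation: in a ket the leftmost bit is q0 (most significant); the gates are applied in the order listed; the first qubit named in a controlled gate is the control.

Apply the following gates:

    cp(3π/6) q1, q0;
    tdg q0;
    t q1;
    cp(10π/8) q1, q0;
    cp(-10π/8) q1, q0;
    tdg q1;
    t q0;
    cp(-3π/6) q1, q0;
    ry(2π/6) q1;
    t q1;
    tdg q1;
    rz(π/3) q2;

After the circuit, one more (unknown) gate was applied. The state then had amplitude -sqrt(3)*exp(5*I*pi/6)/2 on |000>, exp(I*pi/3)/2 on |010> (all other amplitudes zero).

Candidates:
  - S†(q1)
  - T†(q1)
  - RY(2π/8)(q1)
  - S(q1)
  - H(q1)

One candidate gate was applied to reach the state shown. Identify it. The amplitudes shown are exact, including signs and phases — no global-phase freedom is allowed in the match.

The unique candidate consistent with the amplitudes is S(q1).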